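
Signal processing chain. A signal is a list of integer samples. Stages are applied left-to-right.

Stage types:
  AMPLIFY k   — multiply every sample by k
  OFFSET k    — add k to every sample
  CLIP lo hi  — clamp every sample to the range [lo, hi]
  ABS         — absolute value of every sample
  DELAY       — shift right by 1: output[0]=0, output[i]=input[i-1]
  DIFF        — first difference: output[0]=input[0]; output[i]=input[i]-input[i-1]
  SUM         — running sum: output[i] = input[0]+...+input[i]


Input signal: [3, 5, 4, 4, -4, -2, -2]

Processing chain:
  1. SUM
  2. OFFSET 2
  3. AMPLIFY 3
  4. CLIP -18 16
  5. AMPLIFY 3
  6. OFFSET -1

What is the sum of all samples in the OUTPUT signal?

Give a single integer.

Input: [3, 5, 4, 4, -4, -2, -2]
Stage 1 (SUM): sum[0..0]=3, sum[0..1]=8, sum[0..2]=12, sum[0..3]=16, sum[0..4]=12, sum[0..5]=10, sum[0..6]=8 -> [3, 8, 12, 16, 12, 10, 8]
Stage 2 (OFFSET 2): 3+2=5, 8+2=10, 12+2=14, 16+2=18, 12+2=14, 10+2=12, 8+2=10 -> [5, 10, 14, 18, 14, 12, 10]
Stage 3 (AMPLIFY 3): 5*3=15, 10*3=30, 14*3=42, 18*3=54, 14*3=42, 12*3=36, 10*3=30 -> [15, 30, 42, 54, 42, 36, 30]
Stage 4 (CLIP -18 16): clip(15,-18,16)=15, clip(30,-18,16)=16, clip(42,-18,16)=16, clip(54,-18,16)=16, clip(42,-18,16)=16, clip(36,-18,16)=16, clip(30,-18,16)=16 -> [15, 16, 16, 16, 16, 16, 16]
Stage 5 (AMPLIFY 3): 15*3=45, 16*3=48, 16*3=48, 16*3=48, 16*3=48, 16*3=48, 16*3=48 -> [45, 48, 48, 48, 48, 48, 48]
Stage 6 (OFFSET -1): 45+-1=44, 48+-1=47, 48+-1=47, 48+-1=47, 48+-1=47, 48+-1=47, 48+-1=47 -> [44, 47, 47, 47, 47, 47, 47]
Output sum: 326

Answer: 326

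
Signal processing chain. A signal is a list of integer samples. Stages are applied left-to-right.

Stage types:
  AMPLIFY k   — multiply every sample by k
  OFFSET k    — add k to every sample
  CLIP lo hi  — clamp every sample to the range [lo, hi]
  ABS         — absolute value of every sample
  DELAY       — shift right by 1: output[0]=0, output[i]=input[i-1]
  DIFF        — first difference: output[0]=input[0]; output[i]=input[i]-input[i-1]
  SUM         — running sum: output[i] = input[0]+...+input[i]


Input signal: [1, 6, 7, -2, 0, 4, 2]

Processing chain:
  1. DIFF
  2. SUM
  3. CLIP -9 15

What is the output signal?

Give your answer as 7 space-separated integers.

Input: [1, 6, 7, -2, 0, 4, 2]
Stage 1 (DIFF): s[0]=1, 6-1=5, 7-6=1, -2-7=-9, 0--2=2, 4-0=4, 2-4=-2 -> [1, 5, 1, -9, 2, 4, -2]
Stage 2 (SUM): sum[0..0]=1, sum[0..1]=6, sum[0..2]=7, sum[0..3]=-2, sum[0..4]=0, sum[0..5]=4, sum[0..6]=2 -> [1, 6, 7, -2, 0, 4, 2]
Stage 3 (CLIP -9 15): clip(1,-9,15)=1, clip(6,-9,15)=6, clip(7,-9,15)=7, clip(-2,-9,15)=-2, clip(0,-9,15)=0, clip(4,-9,15)=4, clip(2,-9,15)=2 -> [1, 6, 7, -2, 0, 4, 2]

Answer: 1 6 7 -2 0 4 2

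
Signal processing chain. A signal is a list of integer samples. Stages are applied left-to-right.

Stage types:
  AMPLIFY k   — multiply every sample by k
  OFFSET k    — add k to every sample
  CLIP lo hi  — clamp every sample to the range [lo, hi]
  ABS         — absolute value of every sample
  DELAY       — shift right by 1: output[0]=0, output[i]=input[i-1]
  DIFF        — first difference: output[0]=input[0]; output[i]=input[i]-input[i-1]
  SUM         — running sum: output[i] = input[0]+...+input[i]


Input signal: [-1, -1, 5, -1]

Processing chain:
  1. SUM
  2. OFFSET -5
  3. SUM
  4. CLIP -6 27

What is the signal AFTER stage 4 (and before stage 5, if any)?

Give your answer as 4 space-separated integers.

Input: [-1, -1, 5, -1]
Stage 1 (SUM): sum[0..0]=-1, sum[0..1]=-2, sum[0..2]=3, sum[0..3]=2 -> [-1, -2, 3, 2]
Stage 2 (OFFSET -5): -1+-5=-6, -2+-5=-7, 3+-5=-2, 2+-5=-3 -> [-6, -7, -2, -3]
Stage 3 (SUM): sum[0..0]=-6, sum[0..1]=-13, sum[0..2]=-15, sum[0..3]=-18 -> [-6, -13, -15, -18]
Stage 4 (CLIP -6 27): clip(-6,-6,27)=-6, clip(-13,-6,27)=-6, clip(-15,-6,27)=-6, clip(-18,-6,27)=-6 -> [-6, -6, -6, -6]

Answer: -6 -6 -6 -6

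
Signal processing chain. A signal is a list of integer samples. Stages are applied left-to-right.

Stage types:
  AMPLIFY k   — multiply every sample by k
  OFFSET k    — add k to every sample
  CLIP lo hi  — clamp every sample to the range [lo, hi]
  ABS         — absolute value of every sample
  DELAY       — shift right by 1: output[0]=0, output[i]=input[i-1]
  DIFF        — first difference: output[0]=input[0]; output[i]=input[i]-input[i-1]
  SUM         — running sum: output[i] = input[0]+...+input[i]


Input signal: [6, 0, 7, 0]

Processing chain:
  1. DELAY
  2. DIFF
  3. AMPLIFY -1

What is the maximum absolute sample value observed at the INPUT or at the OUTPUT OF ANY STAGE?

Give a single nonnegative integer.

Input: [6, 0, 7, 0] (max |s|=7)
Stage 1 (DELAY): [0, 6, 0, 7] = [0, 6, 0, 7] -> [0, 6, 0, 7] (max |s|=7)
Stage 2 (DIFF): s[0]=0, 6-0=6, 0-6=-6, 7-0=7 -> [0, 6, -6, 7] (max |s|=7)
Stage 3 (AMPLIFY -1): 0*-1=0, 6*-1=-6, -6*-1=6, 7*-1=-7 -> [0, -6, 6, -7] (max |s|=7)
Overall max amplitude: 7

Answer: 7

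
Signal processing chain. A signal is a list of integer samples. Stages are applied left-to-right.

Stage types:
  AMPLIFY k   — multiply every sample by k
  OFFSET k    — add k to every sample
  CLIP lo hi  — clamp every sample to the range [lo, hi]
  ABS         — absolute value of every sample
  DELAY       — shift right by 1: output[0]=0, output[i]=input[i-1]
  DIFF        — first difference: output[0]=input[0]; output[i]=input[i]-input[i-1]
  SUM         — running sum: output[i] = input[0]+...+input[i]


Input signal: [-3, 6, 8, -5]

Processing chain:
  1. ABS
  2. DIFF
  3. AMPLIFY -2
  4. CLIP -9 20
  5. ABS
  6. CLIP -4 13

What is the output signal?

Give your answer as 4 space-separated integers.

Input: [-3, 6, 8, -5]
Stage 1 (ABS): |-3|=3, |6|=6, |8|=8, |-5|=5 -> [3, 6, 8, 5]
Stage 2 (DIFF): s[0]=3, 6-3=3, 8-6=2, 5-8=-3 -> [3, 3, 2, -3]
Stage 3 (AMPLIFY -2): 3*-2=-6, 3*-2=-6, 2*-2=-4, -3*-2=6 -> [-6, -6, -4, 6]
Stage 4 (CLIP -9 20): clip(-6,-9,20)=-6, clip(-6,-9,20)=-6, clip(-4,-9,20)=-4, clip(6,-9,20)=6 -> [-6, -6, -4, 6]
Stage 5 (ABS): |-6|=6, |-6|=6, |-4|=4, |6|=6 -> [6, 6, 4, 6]
Stage 6 (CLIP -4 13): clip(6,-4,13)=6, clip(6,-4,13)=6, clip(4,-4,13)=4, clip(6,-4,13)=6 -> [6, 6, 4, 6]

Answer: 6 6 4 6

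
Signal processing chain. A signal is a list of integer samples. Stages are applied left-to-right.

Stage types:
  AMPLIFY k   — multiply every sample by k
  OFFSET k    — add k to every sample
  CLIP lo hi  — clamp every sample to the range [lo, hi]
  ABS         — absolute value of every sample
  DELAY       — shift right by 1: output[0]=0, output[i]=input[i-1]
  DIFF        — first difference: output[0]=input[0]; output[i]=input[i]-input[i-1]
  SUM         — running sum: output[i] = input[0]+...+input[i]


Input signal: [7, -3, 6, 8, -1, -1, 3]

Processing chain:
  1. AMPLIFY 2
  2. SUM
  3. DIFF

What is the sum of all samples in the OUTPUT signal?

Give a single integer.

Answer: 38

Derivation:
Input: [7, -3, 6, 8, -1, -1, 3]
Stage 1 (AMPLIFY 2): 7*2=14, -3*2=-6, 6*2=12, 8*2=16, -1*2=-2, -1*2=-2, 3*2=6 -> [14, -6, 12, 16, -2, -2, 6]
Stage 2 (SUM): sum[0..0]=14, sum[0..1]=8, sum[0..2]=20, sum[0..3]=36, sum[0..4]=34, sum[0..5]=32, sum[0..6]=38 -> [14, 8, 20, 36, 34, 32, 38]
Stage 3 (DIFF): s[0]=14, 8-14=-6, 20-8=12, 36-20=16, 34-36=-2, 32-34=-2, 38-32=6 -> [14, -6, 12, 16, -2, -2, 6]
Output sum: 38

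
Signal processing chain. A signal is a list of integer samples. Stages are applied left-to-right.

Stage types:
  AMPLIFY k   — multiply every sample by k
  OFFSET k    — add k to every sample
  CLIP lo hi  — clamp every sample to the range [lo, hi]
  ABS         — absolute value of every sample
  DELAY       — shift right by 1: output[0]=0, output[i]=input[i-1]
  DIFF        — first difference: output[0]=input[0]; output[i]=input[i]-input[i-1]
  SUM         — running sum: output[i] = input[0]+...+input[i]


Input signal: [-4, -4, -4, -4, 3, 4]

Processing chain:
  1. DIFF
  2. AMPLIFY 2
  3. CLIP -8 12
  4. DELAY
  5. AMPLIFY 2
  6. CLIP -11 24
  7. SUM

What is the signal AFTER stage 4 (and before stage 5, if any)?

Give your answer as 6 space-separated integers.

Input: [-4, -4, -4, -4, 3, 4]
Stage 1 (DIFF): s[0]=-4, -4--4=0, -4--4=0, -4--4=0, 3--4=7, 4-3=1 -> [-4, 0, 0, 0, 7, 1]
Stage 2 (AMPLIFY 2): -4*2=-8, 0*2=0, 0*2=0, 0*2=0, 7*2=14, 1*2=2 -> [-8, 0, 0, 0, 14, 2]
Stage 3 (CLIP -8 12): clip(-8,-8,12)=-8, clip(0,-8,12)=0, clip(0,-8,12)=0, clip(0,-8,12)=0, clip(14,-8,12)=12, clip(2,-8,12)=2 -> [-8, 0, 0, 0, 12, 2]
Stage 4 (DELAY): [0, -8, 0, 0, 0, 12] = [0, -8, 0, 0, 0, 12] -> [0, -8, 0, 0, 0, 12]

Answer: 0 -8 0 0 0 12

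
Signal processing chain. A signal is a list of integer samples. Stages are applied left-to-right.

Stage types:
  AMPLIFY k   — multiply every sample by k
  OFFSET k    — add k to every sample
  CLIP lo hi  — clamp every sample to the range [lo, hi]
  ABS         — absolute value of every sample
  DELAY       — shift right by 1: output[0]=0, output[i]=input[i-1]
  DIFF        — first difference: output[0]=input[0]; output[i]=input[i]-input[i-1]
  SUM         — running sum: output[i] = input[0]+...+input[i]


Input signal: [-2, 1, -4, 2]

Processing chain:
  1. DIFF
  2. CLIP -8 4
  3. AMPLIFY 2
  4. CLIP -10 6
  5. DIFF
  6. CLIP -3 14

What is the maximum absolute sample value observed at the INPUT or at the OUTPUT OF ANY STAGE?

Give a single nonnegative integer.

Answer: 16

Derivation:
Input: [-2, 1, -4, 2] (max |s|=4)
Stage 1 (DIFF): s[0]=-2, 1--2=3, -4-1=-5, 2--4=6 -> [-2, 3, -5, 6] (max |s|=6)
Stage 2 (CLIP -8 4): clip(-2,-8,4)=-2, clip(3,-8,4)=3, clip(-5,-8,4)=-5, clip(6,-8,4)=4 -> [-2, 3, -5, 4] (max |s|=5)
Stage 3 (AMPLIFY 2): -2*2=-4, 3*2=6, -5*2=-10, 4*2=8 -> [-4, 6, -10, 8] (max |s|=10)
Stage 4 (CLIP -10 6): clip(-4,-10,6)=-4, clip(6,-10,6)=6, clip(-10,-10,6)=-10, clip(8,-10,6)=6 -> [-4, 6, -10, 6] (max |s|=10)
Stage 5 (DIFF): s[0]=-4, 6--4=10, -10-6=-16, 6--10=16 -> [-4, 10, -16, 16] (max |s|=16)
Stage 6 (CLIP -3 14): clip(-4,-3,14)=-3, clip(10,-3,14)=10, clip(-16,-3,14)=-3, clip(16,-3,14)=14 -> [-3, 10, -3, 14] (max |s|=14)
Overall max amplitude: 16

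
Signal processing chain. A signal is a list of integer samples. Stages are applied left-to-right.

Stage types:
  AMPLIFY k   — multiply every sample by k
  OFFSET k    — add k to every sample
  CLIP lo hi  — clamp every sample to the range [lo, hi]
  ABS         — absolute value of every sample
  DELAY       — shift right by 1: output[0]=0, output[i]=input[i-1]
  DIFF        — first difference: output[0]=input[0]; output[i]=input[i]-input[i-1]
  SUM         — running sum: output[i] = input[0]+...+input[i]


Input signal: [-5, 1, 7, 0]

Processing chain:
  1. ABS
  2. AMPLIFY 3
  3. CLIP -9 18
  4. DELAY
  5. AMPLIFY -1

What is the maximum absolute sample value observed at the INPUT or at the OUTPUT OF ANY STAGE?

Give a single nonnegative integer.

Answer: 21

Derivation:
Input: [-5, 1, 7, 0] (max |s|=7)
Stage 1 (ABS): |-5|=5, |1|=1, |7|=7, |0|=0 -> [5, 1, 7, 0] (max |s|=7)
Stage 2 (AMPLIFY 3): 5*3=15, 1*3=3, 7*3=21, 0*3=0 -> [15, 3, 21, 0] (max |s|=21)
Stage 3 (CLIP -9 18): clip(15,-9,18)=15, clip(3,-9,18)=3, clip(21,-9,18)=18, clip(0,-9,18)=0 -> [15, 3, 18, 0] (max |s|=18)
Stage 4 (DELAY): [0, 15, 3, 18] = [0, 15, 3, 18] -> [0, 15, 3, 18] (max |s|=18)
Stage 5 (AMPLIFY -1): 0*-1=0, 15*-1=-15, 3*-1=-3, 18*-1=-18 -> [0, -15, -3, -18] (max |s|=18)
Overall max amplitude: 21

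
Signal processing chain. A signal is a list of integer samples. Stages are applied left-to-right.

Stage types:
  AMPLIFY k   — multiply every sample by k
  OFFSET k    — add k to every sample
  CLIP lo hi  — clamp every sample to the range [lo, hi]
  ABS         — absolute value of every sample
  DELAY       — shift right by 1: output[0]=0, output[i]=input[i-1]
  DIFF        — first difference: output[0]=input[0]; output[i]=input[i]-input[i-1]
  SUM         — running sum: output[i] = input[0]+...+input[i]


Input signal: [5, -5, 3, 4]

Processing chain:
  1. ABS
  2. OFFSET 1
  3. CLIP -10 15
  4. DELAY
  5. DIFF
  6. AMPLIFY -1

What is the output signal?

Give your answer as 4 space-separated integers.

Input: [5, -5, 3, 4]
Stage 1 (ABS): |5|=5, |-5|=5, |3|=3, |4|=4 -> [5, 5, 3, 4]
Stage 2 (OFFSET 1): 5+1=6, 5+1=6, 3+1=4, 4+1=5 -> [6, 6, 4, 5]
Stage 3 (CLIP -10 15): clip(6,-10,15)=6, clip(6,-10,15)=6, clip(4,-10,15)=4, clip(5,-10,15)=5 -> [6, 6, 4, 5]
Stage 4 (DELAY): [0, 6, 6, 4] = [0, 6, 6, 4] -> [0, 6, 6, 4]
Stage 5 (DIFF): s[0]=0, 6-0=6, 6-6=0, 4-6=-2 -> [0, 6, 0, -2]
Stage 6 (AMPLIFY -1): 0*-1=0, 6*-1=-6, 0*-1=0, -2*-1=2 -> [0, -6, 0, 2]

Answer: 0 -6 0 2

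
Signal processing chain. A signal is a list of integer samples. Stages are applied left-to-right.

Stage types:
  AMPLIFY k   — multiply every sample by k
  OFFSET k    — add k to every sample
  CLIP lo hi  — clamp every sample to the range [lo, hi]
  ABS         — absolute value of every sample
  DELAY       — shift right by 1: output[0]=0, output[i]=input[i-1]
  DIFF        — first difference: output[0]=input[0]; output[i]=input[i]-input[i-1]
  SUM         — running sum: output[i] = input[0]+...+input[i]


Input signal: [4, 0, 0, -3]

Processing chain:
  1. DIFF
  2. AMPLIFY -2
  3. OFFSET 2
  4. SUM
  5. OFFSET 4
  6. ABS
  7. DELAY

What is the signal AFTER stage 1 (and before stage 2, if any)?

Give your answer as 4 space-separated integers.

Answer: 4 -4 0 -3

Derivation:
Input: [4, 0, 0, -3]
Stage 1 (DIFF): s[0]=4, 0-4=-4, 0-0=0, -3-0=-3 -> [4, -4, 0, -3]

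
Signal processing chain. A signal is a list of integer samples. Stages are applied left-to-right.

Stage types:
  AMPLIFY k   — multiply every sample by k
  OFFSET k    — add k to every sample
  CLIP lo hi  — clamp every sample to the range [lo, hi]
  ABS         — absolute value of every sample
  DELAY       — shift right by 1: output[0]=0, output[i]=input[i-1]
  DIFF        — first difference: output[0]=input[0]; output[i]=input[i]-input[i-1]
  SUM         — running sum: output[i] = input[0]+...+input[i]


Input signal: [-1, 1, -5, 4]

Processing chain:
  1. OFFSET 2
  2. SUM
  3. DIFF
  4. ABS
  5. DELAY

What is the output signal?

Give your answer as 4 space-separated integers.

Input: [-1, 1, -5, 4]
Stage 1 (OFFSET 2): -1+2=1, 1+2=3, -5+2=-3, 4+2=6 -> [1, 3, -3, 6]
Stage 2 (SUM): sum[0..0]=1, sum[0..1]=4, sum[0..2]=1, sum[0..3]=7 -> [1, 4, 1, 7]
Stage 3 (DIFF): s[0]=1, 4-1=3, 1-4=-3, 7-1=6 -> [1, 3, -3, 6]
Stage 4 (ABS): |1|=1, |3|=3, |-3|=3, |6|=6 -> [1, 3, 3, 6]
Stage 5 (DELAY): [0, 1, 3, 3] = [0, 1, 3, 3] -> [0, 1, 3, 3]

Answer: 0 1 3 3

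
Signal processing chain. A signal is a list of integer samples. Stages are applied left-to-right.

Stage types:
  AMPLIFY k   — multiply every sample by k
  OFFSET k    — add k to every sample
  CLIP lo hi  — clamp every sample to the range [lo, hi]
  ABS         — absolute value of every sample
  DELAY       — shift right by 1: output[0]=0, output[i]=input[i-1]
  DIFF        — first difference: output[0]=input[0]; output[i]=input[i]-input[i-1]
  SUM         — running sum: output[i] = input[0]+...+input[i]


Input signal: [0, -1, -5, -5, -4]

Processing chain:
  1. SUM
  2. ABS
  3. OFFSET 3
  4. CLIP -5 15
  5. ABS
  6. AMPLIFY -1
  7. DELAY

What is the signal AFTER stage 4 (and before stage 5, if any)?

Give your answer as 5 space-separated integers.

Answer: 3 4 9 14 15

Derivation:
Input: [0, -1, -5, -5, -4]
Stage 1 (SUM): sum[0..0]=0, sum[0..1]=-1, sum[0..2]=-6, sum[0..3]=-11, sum[0..4]=-15 -> [0, -1, -6, -11, -15]
Stage 2 (ABS): |0|=0, |-1|=1, |-6|=6, |-11|=11, |-15|=15 -> [0, 1, 6, 11, 15]
Stage 3 (OFFSET 3): 0+3=3, 1+3=4, 6+3=9, 11+3=14, 15+3=18 -> [3, 4, 9, 14, 18]
Stage 4 (CLIP -5 15): clip(3,-5,15)=3, clip(4,-5,15)=4, clip(9,-5,15)=9, clip(14,-5,15)=14, clip(18,-5,15)=15 -> [3, 4, 9, 14, 15]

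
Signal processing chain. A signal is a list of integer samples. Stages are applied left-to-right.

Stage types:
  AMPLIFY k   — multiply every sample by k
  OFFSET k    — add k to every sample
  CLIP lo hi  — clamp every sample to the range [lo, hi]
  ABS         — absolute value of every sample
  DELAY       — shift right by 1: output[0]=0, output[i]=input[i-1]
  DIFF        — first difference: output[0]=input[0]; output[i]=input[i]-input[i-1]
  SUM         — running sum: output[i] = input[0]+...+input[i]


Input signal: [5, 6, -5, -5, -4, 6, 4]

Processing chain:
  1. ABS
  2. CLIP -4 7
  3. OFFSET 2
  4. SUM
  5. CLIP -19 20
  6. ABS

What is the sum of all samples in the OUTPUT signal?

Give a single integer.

Answer: 122

Derivation:
Input: [5, 6, -5, -5, -4, 6, 4]
Stage 1 (ABS): |5|=5, |6|=6, |-5|=5, |-5|=5, |-4|=4, |6|=6, |4|=4 -> [5, 6, 5, 5, 4, 6, 4]
Stage 2 (CLIP -4 7): clip(5,-4,7)=5, clip(6,-4,7)=6, clip(5,-4,7)=5, clip(5,-4,7)=5, clip(4,-4,7)=4, clip(6,-4,7)=6, clip(4,-4,7)=4 -> [5, 6, 5, 5, 4, 6, 4]
Stage 3 (OFFSET 2): 5+2=7, 6+2=8, 5+2=7, 5+2=7, 4+2=6, 6+2=8, 4+2=6 -> [7, 8, 7, 7, 6, 8, 6]
Stage 4 (SUM): sum[0..0]=7, sum[0..1]=15, sum[0..2]=22, sum[0..3]=29, sum[0..4]=35, sum[0..5]=43, sum[0..6]=49 -> [7, 15, 22, 29, 35, 43, 49]
Stage 5 (CLIP -19 20): clip(7,-19,20)=7, clip(15,-19,20)=15, clip(22,-19,20)=20, clip(29,-19,20)=20, clip(35,-19,20)=20, clip(43,-19,20)=20, clip(49,-19,20)=20 -> [7, 15, 20, 20, 20, 20, 20]
Stage 6 (ABS): |7|=7, |15|=15, |20|=20, |20|=20, |20|=20, |20|=20, |20|=20 -> [7, 15, 20, 20, 20, 20, 20]
Output sum: 122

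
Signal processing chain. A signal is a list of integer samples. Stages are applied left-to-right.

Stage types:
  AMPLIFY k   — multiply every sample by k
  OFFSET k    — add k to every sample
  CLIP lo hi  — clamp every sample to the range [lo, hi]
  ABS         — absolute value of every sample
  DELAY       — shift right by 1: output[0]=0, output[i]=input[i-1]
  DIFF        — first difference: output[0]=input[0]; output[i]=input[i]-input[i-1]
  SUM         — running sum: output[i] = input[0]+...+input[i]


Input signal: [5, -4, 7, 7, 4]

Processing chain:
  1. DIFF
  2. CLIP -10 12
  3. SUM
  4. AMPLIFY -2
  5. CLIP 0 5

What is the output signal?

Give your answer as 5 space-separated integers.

Input: [5, -4, 7, 7, 4]
Stage 1 (DIFF): s[0]=5, -4-5=-9, 7--4=11, 7-7=0, 4-7=-3 -> [5, -9, 11, 0, -3]
Stage 2 (CLIP -10 12): clip(5,-10,12)=5, clip(-9,-10,12)=-9, clip(11,-10,12)=11, clip(0,-10,12)=0, clip(-3,-10,12)=-3 -> [5, -9, 11, 0, -3]
Stage 3 (SUM): sum[0..0]=5, sum[0..1]=-4, sum[0..2]=7, sum[0..3]=7, sum[0..4]=4 -> [5, -4, 7, 7, 4]
Stage 4 (AMPLIFY -2): 5*-2=-10, -4*-2=8, 7*-2=-14, 7*-2=-14, 4*-2=-8 -> [-10, 8, -14, -14, -8]
Stage 5 (CLIP 0 5): clip(-10,0,5)=0, clip(8,0,5)=5, clip(-14,0,5)=0, clip(-14,0,5)=0, clip(-8,0,5)=0 -> [0, 5, 0, 0, 0]

Answer: 0 5 0 0 0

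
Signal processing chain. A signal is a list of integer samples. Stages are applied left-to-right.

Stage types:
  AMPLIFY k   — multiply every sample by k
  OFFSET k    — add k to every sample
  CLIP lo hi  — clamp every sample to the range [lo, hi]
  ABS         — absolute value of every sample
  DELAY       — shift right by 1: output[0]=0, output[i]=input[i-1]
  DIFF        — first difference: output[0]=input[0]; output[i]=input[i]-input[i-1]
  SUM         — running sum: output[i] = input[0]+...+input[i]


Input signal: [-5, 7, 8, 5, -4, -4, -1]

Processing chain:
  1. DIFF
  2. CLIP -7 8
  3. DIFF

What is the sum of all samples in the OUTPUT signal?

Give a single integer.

Input: [-5, 7, 8, 5, -4, -4, -1]
Stage 1 (DIFF): s[0]=-5, 7--5=12, 8-7=1, 5-8=-3, -4-5=-9, -4--4=0, -1--4=3 -> [-5, 12, 1, -3, -9, 0, 3]
Stage 2 (CLIP -7 8): clip(-5,-7,8)=-5, clip(12,-7,8)=8, clip(1,-7,8)=1, clip(-3,-7,8)=-3, clip(-9,-7,8)=-7, clip(0,-7,8)=0, clip(3,-7,8)=3 -> [-5, 8, 1, -3, -7, 0, 3]
Stage 3 (DIFF): s[0]=-5, 8--5=13, 1-8=-7, -3-1=-4, -7--3=-4, 0--7=7, 3-0=3 -> [-5, 13, -7, -4, -4, 7, 3]
Output sum: 3

Answer: 3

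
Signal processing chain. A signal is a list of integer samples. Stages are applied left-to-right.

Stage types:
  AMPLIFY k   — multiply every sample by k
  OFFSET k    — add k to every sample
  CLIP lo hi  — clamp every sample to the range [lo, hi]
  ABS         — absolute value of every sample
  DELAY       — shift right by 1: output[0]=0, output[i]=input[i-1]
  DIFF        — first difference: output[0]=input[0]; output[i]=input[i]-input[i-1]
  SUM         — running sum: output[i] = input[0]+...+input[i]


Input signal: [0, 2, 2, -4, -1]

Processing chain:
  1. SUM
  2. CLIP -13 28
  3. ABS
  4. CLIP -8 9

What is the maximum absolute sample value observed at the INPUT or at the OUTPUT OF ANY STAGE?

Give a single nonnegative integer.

Input: [0, 2, 2, -4, -1] (max |s|=4)
Stage 1 (SUM): sum[0..0]=0, sum[0..1]=2, sum[0..2]=4, sum[0..3]=0, sum[0..4]=-1 -> [0, 2, 4, 0, -1] (max |s|=4)
Stage 2 (CLIP -13 28): clip(0,-13,28)=0, clip(2,-13,28)=2, clip(4,-13,28)=4, clip(0,-13,28)=0, clip(-1,-13,28)=-1 -> [0, 2, 4, 0, -1] (max |s|=4)
Stage 3 (ABS): |0|=0, |2|=2, |4|=4, |0|=0, |-1|=1 -> [0, 2, 4, 0, 1] (max |s|=4)
Stage 4 (CLIP -8 9): clip(0,-8,9)=0, clip(2,-8,9)=2, clip(4,-8,9)=4, clip(0,-8,9)=0, clip(1,-8,9)=1 -> [0, 2, 4, 0, 1] (max |s|=4)
Overall max amplitude: 4

Answer: 4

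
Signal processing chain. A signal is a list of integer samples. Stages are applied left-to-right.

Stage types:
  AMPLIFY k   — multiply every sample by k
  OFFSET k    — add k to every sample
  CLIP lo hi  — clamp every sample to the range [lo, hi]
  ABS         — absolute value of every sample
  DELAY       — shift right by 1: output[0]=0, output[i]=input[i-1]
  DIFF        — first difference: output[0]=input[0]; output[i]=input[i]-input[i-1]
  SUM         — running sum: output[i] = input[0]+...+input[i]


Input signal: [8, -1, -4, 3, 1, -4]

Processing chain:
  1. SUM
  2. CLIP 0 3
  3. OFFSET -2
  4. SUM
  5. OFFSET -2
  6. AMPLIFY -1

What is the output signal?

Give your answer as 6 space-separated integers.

Answer: 1 0 -1 -2 -3 -4

Derivation:
Input: [8, -1, -4, 3, 1, -4]
Stage 1 (SUM): sum[0..0]=8, sum[0..1]=7, sum[0..2]=3, sum[0..3]=6, sum[0..4]=7, sum[0..5]=3 -> [8, 7, 3, 6, 7, 3]
Stage 2 (CLIP 0 3): clip(8,0,3)=3, clip(7,0,3)=3, clip(3,0,3)=3, clip(6,0,3)=3, clip(7,0,3)=3, clip(3,0,3)=3 -> [3, 3, 3, 3, 3, 3]
Stage 3 (OFFSET -2): 3+-2=1, 3+-2=1, 3+-2=1, 3+-2=1, 3+-2=1, 3+-2=1 -> [1, 1, 1, 1, 1, 1]
Stage 4 (SUM): sum[0..0]=1, sum[0..1]=2, sum[0..2]=3, sum[0..3]=4, sum[0..4]=5, sum[0..5]=6 -> [1, 2, 3, 4, 5, 6]
Stage 5 (OFFSET -2): 1+-2=-1, 2+-2=0, 3+-2=1, 4+-2=2, 5+-2=3, 6+-2=4 -> [-1, 0, 1, 2, 3, 4]
Stage 6 (AMPLIFY -1): -1*-1=1, 0*-1=0, 1*-1=-1, 2*-1=-2, 3*-1=-3, 4*-1=-4 -> [1, 0, -1, -2, -3, -4]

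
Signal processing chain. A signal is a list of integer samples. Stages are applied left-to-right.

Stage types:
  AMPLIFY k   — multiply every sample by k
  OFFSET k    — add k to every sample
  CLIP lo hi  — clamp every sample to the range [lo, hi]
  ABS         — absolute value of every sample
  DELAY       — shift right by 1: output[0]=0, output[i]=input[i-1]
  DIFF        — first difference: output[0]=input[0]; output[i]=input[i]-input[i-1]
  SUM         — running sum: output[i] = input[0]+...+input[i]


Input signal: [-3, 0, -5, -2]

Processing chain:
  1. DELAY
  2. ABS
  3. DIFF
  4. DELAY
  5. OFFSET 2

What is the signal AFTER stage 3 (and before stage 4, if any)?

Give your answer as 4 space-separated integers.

Answer: 0 3 -3 5

Derivation:
Input: [-3, 0, -5, -2]
Stage 1 (DELAY): [0, -3, 0, -5] = [0, -3, 0, -5] -> [0, -3, 0, -5]
Stage 2 (ABS): |0|=0, |-3|=3, |0|=0, |-5|=5 -> [0, 3, 0, 5]
Stage 3 (DIFF): s[0]=0, 3-0=3, 0-3=-3, 5-0=5 -> [0, 3, -3, 5]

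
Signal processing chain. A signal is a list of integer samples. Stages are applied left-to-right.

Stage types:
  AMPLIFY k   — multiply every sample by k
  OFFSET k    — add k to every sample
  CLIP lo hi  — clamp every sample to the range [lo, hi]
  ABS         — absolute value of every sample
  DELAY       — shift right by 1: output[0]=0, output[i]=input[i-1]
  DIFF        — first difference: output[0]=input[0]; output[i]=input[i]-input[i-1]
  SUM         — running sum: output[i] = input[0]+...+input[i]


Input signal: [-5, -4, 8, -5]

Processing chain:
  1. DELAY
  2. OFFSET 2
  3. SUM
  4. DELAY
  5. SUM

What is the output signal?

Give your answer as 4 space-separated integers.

Input: [-5, -4, 8, -5]
Stage 1 (DELAY): [0, -5, -4, 8] = [0, -5, -4, 8] -> [0, -5, -4, 8]
Stage 2 (OFFSET 2): 0+2=2, -5+2=-3, -4+2=-2, 8+2=10 -> [2, -3, -2, 10]
Stage 3 (SUM): sum[0..0]=2, sum[0..1]=-1, sum[0..2]=-3, sum[0..3]=7 -> [2, -1, -3, 7]
Stage 4 (DELAY): [0, 2, -1, -3] = [0, 2, -1, -3] -> [0, 2, -1, -3]
Stage 5 (SUM): sum[0..0]=0, sum[0..1]=2, sum[0..2]=1, sum[0..3]=-2 -> [0, 2, 1, -2]

Answer: 0 2 1 -2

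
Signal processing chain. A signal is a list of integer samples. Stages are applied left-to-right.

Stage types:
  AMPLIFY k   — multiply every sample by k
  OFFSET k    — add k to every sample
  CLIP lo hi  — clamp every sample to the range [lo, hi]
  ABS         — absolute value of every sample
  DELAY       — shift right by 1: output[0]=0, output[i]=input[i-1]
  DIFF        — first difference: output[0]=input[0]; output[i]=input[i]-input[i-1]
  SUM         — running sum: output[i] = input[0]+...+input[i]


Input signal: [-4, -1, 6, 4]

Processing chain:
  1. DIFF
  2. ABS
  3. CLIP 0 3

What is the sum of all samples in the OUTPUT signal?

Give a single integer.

Input: [-4, -1, 6, 4]
Stage 1 (DIFF): s[0]=-4, -1--4=3, 6--1=7, 4-6=-2 -> [-4, 3, 7, -2]
Stage 2 (ABS): |-4|=4, |3|=3, |7|=7, |-2|=2 -> [4, 3, 7, 2]
Stage 3 (CLIP 0 3): clip(4,0,3)=3, clip(3,0,3)=3, clip(7,0,3)=3, clip(2,0,3)=2 -> [3, 3, 3, 2]
Output sum: 11

Answer: 11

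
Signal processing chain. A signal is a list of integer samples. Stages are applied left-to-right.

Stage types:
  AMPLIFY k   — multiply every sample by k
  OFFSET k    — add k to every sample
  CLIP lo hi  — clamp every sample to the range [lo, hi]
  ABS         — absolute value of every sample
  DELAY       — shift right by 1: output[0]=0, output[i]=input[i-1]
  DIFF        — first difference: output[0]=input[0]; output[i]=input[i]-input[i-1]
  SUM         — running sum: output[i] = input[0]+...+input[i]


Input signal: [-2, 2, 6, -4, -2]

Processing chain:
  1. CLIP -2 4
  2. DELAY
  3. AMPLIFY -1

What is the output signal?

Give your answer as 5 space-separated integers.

Answer: 0 2 -2 -4 2

Derivation:
Input: [-2, 2, 6, -4, -2]
Stage 1 (CLIP -2 4): clip(-2,-2,4)=-2, clip(2,-2,4)=2, clip(6,-2,4)=4, clip(-4,-2,4)=-2, clip(-2,-2,4)=-2 -> [-2, 2, 4, -2, -2]
Stage 2 (DELAY): [0, -2, 2, 4, -2] = [0, -2, 2, 4, -2] -> [0, -2, 2, 4, -2]
Stage 3 (AMPLIFY -1): 0*-1=0, -2*-1=2, 2*-1=-2, 4*-1=-4, -2*-1=2 -> [0, 2, -2, -4, 2]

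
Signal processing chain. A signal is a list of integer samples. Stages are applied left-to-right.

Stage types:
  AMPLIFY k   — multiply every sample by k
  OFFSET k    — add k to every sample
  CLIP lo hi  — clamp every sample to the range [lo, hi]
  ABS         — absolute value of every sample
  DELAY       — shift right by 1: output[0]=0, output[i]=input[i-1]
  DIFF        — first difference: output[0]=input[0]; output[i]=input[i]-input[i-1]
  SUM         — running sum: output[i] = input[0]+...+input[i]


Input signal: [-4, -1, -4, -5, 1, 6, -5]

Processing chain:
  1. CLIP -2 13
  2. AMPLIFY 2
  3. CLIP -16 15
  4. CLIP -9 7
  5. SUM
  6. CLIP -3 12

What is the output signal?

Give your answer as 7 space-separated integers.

Answer: -3 -3 -3 -3 -3 -3 -3

Derivation:
Input: [-4, -1, -4, -5, 1, 6, -5]
Stage 1 (CLIP -2 13): clip(-4,-2,13)=-2, clip(-1,-2,13)=-1, clip(-4,-2,13)=-2, clip(-5,-2,13)=-2, clip(1,-2,13)=1, clip(6,-2,13)=6, clip(-5,-2,13)=-2 -> [-2, -1, -2, -2, 1, 6, -2]
Stage 2 (AMPLIFY 2): -2*2=-4, -1*2=-2, -2*2=-4, -2*2=-4, 1*2=2, 6*2=12, -2*2=-4 -> [-4, -2, -4, -4, 2, 12, -4]
Stage 3 (CLIP -16 15): clip(-4,-16,15)=-4, clip(-2,-16,15)=-2, clip(-4,-16,15)=-4, clip(-4,-16,15)=-4, clip(2,-16,15)=2, clip(12,-16,15)=12, clip(-4,-16,15)=-4 -> [-4, -2, -4, -4, 2, 12, -4]
Stage 4 (CLIP -9 7): clip(-4,-9,7)=-4, clip(-2,-9,7)=-2, clip(-4,-9,7)=-4, clip(-4,-9,7)=-4, clip(2,-9,7)=2, clip(12,-9,7)=7, clip(-4,-9,7)=-4 -> [-4, -2, -4, -4, 2, 7, -4]
Stage 5 (SUM): sum[0..0]=-4, sum[0..1]=-6, sum[0..2]=-10, sum[0..3]=-14, sum[0..4]=-12, sum[0..5]=-5, sum[0..6]=-9 -> [-4, -6, -10, -14, -12, -5, -9]
Stage 6 (CLIP -3 12): clip(-4,-3,12)=-3, clip(-6,-3,12)=-3, clip(-10,-3,12)=-3, clip(-14,-3,12)=-3, clip(-12,-3,12)=-3, clip(-5,-3,12)=-3, clip(-9,-3,12)=-3 -> [-3, -3, -3, -3, -3, -3, -3]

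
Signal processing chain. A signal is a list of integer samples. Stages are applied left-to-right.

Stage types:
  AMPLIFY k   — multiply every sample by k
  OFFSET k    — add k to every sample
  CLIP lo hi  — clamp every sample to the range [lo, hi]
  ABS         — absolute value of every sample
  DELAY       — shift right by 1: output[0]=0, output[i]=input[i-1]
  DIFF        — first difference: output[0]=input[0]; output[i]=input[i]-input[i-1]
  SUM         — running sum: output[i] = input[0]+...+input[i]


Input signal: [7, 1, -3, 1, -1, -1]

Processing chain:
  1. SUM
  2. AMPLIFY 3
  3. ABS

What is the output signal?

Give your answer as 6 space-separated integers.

Answer: 21 24 15 18 15 12

Derivation:
Input: [7, 1, -3, 1, -1, -1]
Stage 1 (SUM): sum[0..0]=7, sum[0..1]=8, sum[0..2]=5, sum[0..3]=6, sum[0..4]=5, sum[0..5]=4 -> [7, 8, 5, 6, 5, 4]
Stage 2 (AMPLIFY 3): 7*3=21, 8*3=24, 5*3=15, 6*3=18, 5*3=15, 4*3=12 -> [21, 24, 15, 18, 15, 12]
Stage 3 (ABS): |21|=21, |24|=24, |15|=15, |18|=18, |15|=15, |12|=12 -> [21, 24, 15, 18, 15, 12]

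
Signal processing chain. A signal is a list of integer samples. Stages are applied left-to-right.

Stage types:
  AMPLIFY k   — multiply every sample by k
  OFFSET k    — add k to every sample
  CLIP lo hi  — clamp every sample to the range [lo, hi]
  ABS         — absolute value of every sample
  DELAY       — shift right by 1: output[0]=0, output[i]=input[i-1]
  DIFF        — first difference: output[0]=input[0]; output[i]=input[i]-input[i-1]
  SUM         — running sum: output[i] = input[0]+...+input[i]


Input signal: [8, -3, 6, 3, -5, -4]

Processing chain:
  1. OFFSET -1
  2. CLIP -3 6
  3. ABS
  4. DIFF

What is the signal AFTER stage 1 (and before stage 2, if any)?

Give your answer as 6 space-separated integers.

Input: [8, -3, 6, 3, -5, -4]
Stage 1 (OFFSET -1): 8+-1=7, -3+-1=-4, 6+-1=5, 3+-1=2, -5+-1=-6, -4+-1=-5 -> [7, -4, 5, 2, -6, -5]

Answer: 7 -4 5 2 -6 -5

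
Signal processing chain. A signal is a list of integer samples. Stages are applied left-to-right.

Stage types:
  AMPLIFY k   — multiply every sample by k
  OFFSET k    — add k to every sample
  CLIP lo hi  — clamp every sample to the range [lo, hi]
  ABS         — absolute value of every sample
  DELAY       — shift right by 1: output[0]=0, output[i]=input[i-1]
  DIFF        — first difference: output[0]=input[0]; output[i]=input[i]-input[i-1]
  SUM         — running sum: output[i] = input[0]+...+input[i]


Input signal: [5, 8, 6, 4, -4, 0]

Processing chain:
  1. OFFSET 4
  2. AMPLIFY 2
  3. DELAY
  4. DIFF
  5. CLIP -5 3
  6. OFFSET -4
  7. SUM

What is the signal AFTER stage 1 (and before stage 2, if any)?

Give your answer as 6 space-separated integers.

Input: [5, 8, 6, 4, -4, 0]
Stage 1 (OFFSET 4): 5+4=9, 8+4=12, 6+4=10, 4+4=8, -4+4=0, 0+4=4 -> [9, 12, 10, 8, 0, 4]

Answer: 9 12 10 8 0 4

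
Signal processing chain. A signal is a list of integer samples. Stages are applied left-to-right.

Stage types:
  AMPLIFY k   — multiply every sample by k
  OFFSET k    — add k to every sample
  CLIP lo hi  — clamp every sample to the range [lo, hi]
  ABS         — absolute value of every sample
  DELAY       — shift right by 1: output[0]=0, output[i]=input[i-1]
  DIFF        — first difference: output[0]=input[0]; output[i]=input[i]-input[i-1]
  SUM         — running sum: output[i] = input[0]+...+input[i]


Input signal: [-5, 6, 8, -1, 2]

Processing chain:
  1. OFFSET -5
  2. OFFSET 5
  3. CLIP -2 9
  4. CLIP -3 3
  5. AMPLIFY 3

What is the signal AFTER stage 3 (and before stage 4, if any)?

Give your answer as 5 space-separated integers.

Input: [-5, 6, 8, -1, 2]
Stage 1 (OFFSET -5): -5+-5=-10, 6+-5=1, 8+-5=3, -1+-5=-6, 2+-5=-3 -> [-10, 1, 3, -6, -3]
Stage 2 (OFFSET 5): -10+5=-5, 1+5=6, 3+5=8, -6+5=-1, -3+5=2 -> [-5, 6, 8, -1, 2]
Stage 3 (CLIP -2 9): clip(-5,-2,9)=-2, clip(6,-2,9)=6, clip(8,-2,9)=8, clip(-1,-2,9)=-1, clip(2,-2,9)=2 -> [-2, 6, 8, -1, 2]

Answer: -2 6 8 -1 2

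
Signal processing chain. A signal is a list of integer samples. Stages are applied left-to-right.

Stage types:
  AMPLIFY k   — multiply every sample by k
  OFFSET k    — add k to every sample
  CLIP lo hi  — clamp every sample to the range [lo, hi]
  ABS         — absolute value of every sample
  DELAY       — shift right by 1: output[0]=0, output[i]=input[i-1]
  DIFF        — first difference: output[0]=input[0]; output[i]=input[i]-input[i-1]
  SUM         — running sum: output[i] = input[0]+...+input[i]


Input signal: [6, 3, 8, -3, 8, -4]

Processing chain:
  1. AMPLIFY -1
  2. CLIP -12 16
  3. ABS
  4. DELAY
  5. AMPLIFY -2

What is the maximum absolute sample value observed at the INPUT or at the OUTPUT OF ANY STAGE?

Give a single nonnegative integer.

Input: [6, 3, 8, -3, 8, -4] (max |s|=8)
Stage 1 (AMPLIFY -1): 6*-1=-6, 3*-1=-3, 8*-1=-8, -3*-1=3, 8*-1=-8, -4*-1=4 -> [-6, -3, -8, 3, -8, 4] (max |s|=8)
Stage 2 (CLIP -12 16): clip(-6,-12,16)=-6, clip(-3,-12,16)=-3, clip(-8,-12,16)=-8, clip(3,-12,16)=3, clip(-8,-12,16)=-8, clip(4,-12,16)=4 -> [-6, -3, -8, 3, -8, 4] (max |s|=8)
Stage 3 (ABS): |-6|=6, |-3|=3, |-8|=8, |3|=3, |-8|=8, |4|=4 -> [6, 3, 8, 3, 8, 4] (max |s|=8)
Stage 4 (DELAY): [0, 6, 3, 8, 3, 8] = [0, 6, 3, 8, 3, 8] -> [0, 6, 3, 8, 3, 8] (max |s|=8)
Stage 5 (AMPLIFY -2): 0*-2=0, 6*-2=-12, 3*-2=-6, 8*-2=-16, 3*-2=-6, 8*-2=-16 -> [0, -12, -6, -16, -6, -16] (max |s|=16)
Overall max amplitude: 16

Answer: 16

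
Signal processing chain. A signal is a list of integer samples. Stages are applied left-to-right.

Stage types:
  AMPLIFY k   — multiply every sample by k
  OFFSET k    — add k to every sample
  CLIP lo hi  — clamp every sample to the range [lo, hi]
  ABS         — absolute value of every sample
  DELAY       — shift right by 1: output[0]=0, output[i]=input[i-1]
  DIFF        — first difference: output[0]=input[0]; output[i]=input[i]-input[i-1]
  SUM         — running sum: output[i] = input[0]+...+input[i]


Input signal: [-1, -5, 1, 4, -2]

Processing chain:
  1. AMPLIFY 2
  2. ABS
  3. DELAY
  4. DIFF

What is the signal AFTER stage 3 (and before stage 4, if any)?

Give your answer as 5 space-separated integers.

Answer: 0 2 10 2 8

Derivation:
Input: [-1, -5, 1, 4, -2]
Stage 1 (AMPLIFY 2): -1*2=-2, -5*2=-10, 1*2=2, 4*2=8, -2*2=-4 -> [-2, -10, 2, 8, -4]
Stage 2 (ABS): |-2|=2, |-10|=10, |2|=2, |8|=8, |-4|=4 -> [2, 10, 2, 8, 4]
Stage 3 (DELAY): [0, 2, 10, 2, 8] = [0, 2, 10, 2, 8] -> [0, 2, 10, 2, 8]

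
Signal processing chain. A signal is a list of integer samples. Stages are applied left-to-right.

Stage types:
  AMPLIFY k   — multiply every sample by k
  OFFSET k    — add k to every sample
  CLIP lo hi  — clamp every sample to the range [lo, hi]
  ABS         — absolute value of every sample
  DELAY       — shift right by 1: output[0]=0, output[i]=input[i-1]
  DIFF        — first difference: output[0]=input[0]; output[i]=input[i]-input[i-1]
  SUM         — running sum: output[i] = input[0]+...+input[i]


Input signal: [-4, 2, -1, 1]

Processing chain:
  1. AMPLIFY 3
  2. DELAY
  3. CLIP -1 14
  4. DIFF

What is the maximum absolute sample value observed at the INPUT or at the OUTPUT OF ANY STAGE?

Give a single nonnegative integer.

Answer: 12

Derivation:
Input: [-4, 2, -1, 1] (max |s|=4)
Stage 1 (AMPLIFY 3): -4*3=-12, 2*3=6, -1*3=-3, 1*3=3 -> [-12, 6, -3, 3] (max |s|=12)
Stage 2 (DELAY): [0, -12, 6, -3] = [0, -12, 6, -3] -> [0, -12, 6, -3] (max |s|=12)
Stage 3 (CLIP -1 14): clip(0,-1,14)=0, clip(-12,-1,14)=-1, clip(6,-1,14)=6, clip(-3,-1,14)=-1 -> [0, -1, 6, -1] (max |s|=6)
Stage 4 (DIFF): s[0]=0, -1-0=-1, 6--1=7, -1-6=-7 -> [0, -1, 7, -7] (max |s|=7)
Overall max amplitude: 12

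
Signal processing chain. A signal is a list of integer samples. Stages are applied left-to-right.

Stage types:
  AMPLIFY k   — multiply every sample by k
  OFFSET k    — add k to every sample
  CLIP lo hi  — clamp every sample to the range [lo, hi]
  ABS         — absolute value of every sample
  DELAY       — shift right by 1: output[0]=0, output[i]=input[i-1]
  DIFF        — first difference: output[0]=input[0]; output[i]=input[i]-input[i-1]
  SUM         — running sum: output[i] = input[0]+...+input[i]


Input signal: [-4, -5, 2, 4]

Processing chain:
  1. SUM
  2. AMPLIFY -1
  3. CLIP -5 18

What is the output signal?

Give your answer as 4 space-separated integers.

Answer: 4 9 7 3

Derivation:
Input: [-4, -5, 2, 4]
Stage 1 (SUM): sum[0..0]=-4, sum[0..1]=-9, sum[0..2]=-7, sum[0..3]=-3 -> [-4, -9, -7, -3]
Stage 2 (AMPLIFY -1): -4*-1=4, -9*-1=9, -7*-1=7, -3*-1=3 -> [4, 9, 7, 3]
Stage 3 (CLIP -5 18): clip(4,-5,18)=4, clip(9,-5,18)=9, clip(7,-5,18)=7, clip(3,-5,18)=3 -> [4, 9, 7, 3]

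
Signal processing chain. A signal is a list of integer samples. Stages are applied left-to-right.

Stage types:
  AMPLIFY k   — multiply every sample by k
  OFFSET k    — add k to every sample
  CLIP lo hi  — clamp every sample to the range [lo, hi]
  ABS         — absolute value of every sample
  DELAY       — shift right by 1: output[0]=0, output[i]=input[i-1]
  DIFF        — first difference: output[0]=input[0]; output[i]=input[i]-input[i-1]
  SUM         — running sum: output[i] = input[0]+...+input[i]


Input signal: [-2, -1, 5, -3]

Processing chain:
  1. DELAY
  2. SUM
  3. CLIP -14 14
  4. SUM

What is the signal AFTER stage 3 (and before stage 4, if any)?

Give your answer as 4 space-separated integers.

Answer: 0 -2 -3 2

Derivation:
Input: [-2, -1, 5, -3]
Stage 1 (DELAY): [0, -2, -1, 5] = [0, -2, -1, 5] -> [0, -2, -1, 5]
Stage 2 (SUM): sum[0..0]=0, sum[0..1]=-2, sum[0..2]=-3, sum[0..3]=2 -> [0, -2, -3, 2]
Stage 3 (CLIP -14 14): clip(0,-14,14)=0, clip(-2,-14,14)=-2, clip(-3,-14,14)=-3, clip(2,-14,14)=2 -> [0, -2, -3, 2]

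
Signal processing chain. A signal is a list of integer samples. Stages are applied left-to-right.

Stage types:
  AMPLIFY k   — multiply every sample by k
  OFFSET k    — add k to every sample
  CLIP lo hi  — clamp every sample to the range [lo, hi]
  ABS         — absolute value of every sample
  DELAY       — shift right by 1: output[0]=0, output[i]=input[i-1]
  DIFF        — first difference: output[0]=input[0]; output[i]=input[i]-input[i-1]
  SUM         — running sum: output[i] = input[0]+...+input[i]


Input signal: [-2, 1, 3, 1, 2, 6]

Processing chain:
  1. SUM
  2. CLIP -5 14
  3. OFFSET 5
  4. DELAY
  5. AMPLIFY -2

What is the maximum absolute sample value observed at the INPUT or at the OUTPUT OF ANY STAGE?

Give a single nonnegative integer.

Answer: 20

Derivation:
Input: [-2, 1, 3, 1, 2, 6] (max |s|=6)
Stage 1 (SUM): sum[0..0]=-2, sum[0..1]=-1, sum[0..2]=2, sum[0..3]=3, sum[0..4]=5, sum[0..5]=11 -> [-2, -1, 2, 3, 5, 11] (max |s|=11)
Stage 2 (CLIP -5 14): clip(-2,-5,14)=-2, clip(-1,-5,14)=-1, clip(2,-5,14)=2, clip(3,-5,14)=3, clip(5,-5,14)=5, clip(11,-5,14)=11 -> [-2, -1, 2, 3, 5, 11] (max |s|=11)
Stage 3 (OFFSET 5): -2+5=3, -1+5=4, 2+5=7, 3+5=8, 5+5=10, 11+5=16 -> [3, 4, 7, 8, 10, 16] (max |s|=16)
Stage 4 (DELAY): [0, 3, 4, 7, 8, 10] = [0, 3, 4, 7, 8, 10] -> [0, 3, 4, 7, 8, 10] (max |s|=10)
Stage 5 (AMPLIFY -2): 0*-2=0, 3*-2=-6, 4*-2=-8, 7*-2=-14, 8*-2=-16, 10*-2=-20 -> [0, -6, -8, -14, -16, -20] (max |s|=20)
Overall max amplitude: 20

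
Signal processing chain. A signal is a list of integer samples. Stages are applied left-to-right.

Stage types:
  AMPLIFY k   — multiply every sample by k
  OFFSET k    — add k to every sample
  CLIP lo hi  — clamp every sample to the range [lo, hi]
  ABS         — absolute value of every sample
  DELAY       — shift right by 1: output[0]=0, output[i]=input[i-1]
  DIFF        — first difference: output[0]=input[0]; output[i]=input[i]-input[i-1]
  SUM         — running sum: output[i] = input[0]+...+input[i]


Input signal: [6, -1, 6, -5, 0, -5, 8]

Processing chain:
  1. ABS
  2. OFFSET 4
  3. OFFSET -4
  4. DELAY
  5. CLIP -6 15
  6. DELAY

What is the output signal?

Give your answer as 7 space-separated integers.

Answer: 0 0 6 1 6 5 0

Derivation:
Input: [6, -1, 6, -5, 0, -5, 8]
Stage 1 (ABS): |6|=6, |-1|=1, |6|=6, |-5|=5, |0|=0, |-5|=5, |8|=8 -> [6, 1, 6, 5, 0, 5, 8]
Stage 2 (OFFSET 4): 6+4=10, 1+4=5, 6+4=10, 5+4=9, 0+4=4, 5+4=9, 8+4=12 -> [10, 5, 10, 9, 4, 9, 12]
Stage 3 (OFFSET -4): 10+-4=6, 5+-4=1, 10+-4=6, 9+-4=5, 4+-4=0, 9+-4=5, 12+-4=8 -> [6, 1, 6, 5, 0, 5, 8]
Stage 4 (DELAY): [0, 6, 1, 6, 5, 0, 5] = [0, 6, 1, 6, 5, 0, 5] -> [0, 6, 1, 6, 5, 0, 5]
Stage 5 (CLIP -6 15): clip(0,-6,15)=0, clip(6,-6,15)=6, clip(1,-6,15)=1, clip(6,-6,15)=6, clip(5,-6,15)=5, clip(0,-6,15)=0, clip(5,-6,15)=5 -> [0, 6, 1, 6, 5, 0, 5]
Stage 6 (DELAY): [0, 0, 6, 1, 6, 5, 0] = [0, 0, 6, 1, 6, 5, 0] -> [0, 0, 6, 1, 6, 5, 0]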